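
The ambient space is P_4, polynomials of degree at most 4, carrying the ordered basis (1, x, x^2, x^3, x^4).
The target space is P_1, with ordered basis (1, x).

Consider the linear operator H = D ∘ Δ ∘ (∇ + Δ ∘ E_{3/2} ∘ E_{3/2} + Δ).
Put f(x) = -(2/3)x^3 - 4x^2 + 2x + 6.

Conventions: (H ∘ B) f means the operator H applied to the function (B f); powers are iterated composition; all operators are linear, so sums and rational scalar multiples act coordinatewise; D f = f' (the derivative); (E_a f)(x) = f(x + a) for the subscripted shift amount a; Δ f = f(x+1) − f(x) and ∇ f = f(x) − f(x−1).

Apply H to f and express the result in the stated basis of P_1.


∇ f = -2x^2 - 6x + 16/3
E_{3/2} f = -(2/3)x^3 - 7x^2 - (29/2)x - 9/4
E_{3/2} E_{3/2} f = -(2/3)x^3 - 10x^2 - 40x - 42
Δ E_{3/2} E_{3/2} f = -2x^2 - 22x - 152/3
Δ f = -2x^2 - 10x - 8/3
(∇ + Δ ∘ E_{3/2} ∘ E_{3/2} + Δ) f = -6x^2 - 38x - 48
Δ (∇ + Δ ∘ E_{3/2} ∘ E_{3/2} + Δ) f = -12x - 44
D Δ (∇ + Δ ∘ E_{3/2} ∘ E_{3/2} + Δ) f = -12

g(x) = -12


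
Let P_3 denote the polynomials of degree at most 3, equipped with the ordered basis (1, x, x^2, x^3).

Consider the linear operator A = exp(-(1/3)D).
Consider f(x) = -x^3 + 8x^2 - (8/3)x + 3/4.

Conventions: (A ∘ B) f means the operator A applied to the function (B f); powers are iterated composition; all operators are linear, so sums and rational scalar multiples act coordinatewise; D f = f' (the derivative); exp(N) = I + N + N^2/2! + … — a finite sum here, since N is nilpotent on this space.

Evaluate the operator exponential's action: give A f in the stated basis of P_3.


g(x) = -x^3 + 9x^2 - (25/3)x + 277/108

order-1 term: x^2 - (16/3)x + 8/9
order-2 term: -(1/3)x + 8/9
order-3 term: 1/27
the series for exp(-(1/3)D) f terminates at order 3
exp(-(1/3)D) f = -x^3 + 9x^2 - (25/3)x + 277/108


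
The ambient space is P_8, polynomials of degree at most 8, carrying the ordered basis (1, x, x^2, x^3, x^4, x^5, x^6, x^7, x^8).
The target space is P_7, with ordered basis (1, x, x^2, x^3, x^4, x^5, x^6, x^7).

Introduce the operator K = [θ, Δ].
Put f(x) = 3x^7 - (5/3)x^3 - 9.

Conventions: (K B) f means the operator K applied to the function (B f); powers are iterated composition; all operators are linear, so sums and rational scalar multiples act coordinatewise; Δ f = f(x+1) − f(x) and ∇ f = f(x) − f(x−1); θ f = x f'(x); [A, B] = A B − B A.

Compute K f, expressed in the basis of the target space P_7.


the result is g(x) = -21x^6 - 126x^5 - 315x^4 - 420x^3 - 310x^2 - 116x - 16

Δ f = 21x^6 + 63x^5 + 105x^4 + 105x^3 + 58x^2 + 16x + 4/3
θ Δ f = 126x^6 + 315x^5 + 420x^4 + 315x^3 + 116x^2 + 16x
θ f = 21x^7 - 5x^3
Δ θ f = 147x^6 + 441x^5 + 735x^4 + 735x^3 + 426x^2 + 132x + 16
[θ, Δ] f = -21x^6 - 126x^5 - 315x^4 - 420x^3 - 310x^2 - 116x - 16


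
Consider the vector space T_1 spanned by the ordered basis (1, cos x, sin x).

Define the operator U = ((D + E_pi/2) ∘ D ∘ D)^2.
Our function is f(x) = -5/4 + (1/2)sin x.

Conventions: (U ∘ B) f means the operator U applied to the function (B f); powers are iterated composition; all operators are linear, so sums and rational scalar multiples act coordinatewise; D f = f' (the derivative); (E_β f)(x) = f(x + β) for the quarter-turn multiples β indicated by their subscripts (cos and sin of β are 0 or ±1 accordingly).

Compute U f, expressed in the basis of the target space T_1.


D f = (1/2)cos x
D D f = -(1/2)sin x
D D D f = -(1/2)cos x
E_pi/2 D D f = -(1/2)cos x
(D + E_pi/2) D D f = -cos x
D ((D + E_pi/2) ∘ D ∘ D) f = sin x
D D ((D + E_pi/2) ∘ D ∘ D) f = cos x
D D D ((D + E_pi/2) ∘ D ∘ D) f = -sin x
E_pi/2 D D ((D + E_pi/2) ∘ D ∘ D) f = -sin x
(D + E_pi/2) D D ((D + E_pi/2) ∘ D ∘ D) f = -2sin x

the image equals g(x) = -2sin x


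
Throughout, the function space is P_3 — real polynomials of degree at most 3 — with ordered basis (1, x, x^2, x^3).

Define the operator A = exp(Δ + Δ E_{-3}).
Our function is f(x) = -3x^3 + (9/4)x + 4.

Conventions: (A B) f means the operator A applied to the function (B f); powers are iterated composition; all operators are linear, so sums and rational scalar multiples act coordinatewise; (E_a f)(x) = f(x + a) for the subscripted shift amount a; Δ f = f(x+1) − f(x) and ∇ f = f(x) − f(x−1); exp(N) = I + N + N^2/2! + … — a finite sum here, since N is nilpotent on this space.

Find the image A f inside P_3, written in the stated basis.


the image equals g(x) = -3x^3 - 18x^2 + (9/4)x - 7/2

order-1 term: -18x^2 + 36x - 111/2
order-2 term: -36x + 72
order-3 term: -24
the series for exp(Δ + Δ E_{-3}) f terminates at order 3
exp(Δ + Δ E_{-3}) f = -3x^3 - 18x^2 + (9/4)x - 7/2


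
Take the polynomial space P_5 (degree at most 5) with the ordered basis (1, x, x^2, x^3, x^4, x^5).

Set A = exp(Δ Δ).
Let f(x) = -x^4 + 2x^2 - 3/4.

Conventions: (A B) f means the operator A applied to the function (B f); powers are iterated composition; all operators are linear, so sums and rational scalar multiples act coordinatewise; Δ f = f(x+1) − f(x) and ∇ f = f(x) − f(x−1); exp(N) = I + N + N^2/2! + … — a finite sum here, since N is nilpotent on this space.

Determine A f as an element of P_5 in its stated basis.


order-1 term: -12x^2 - 24x - 10
order-2 term: -12
the series for exp(Δ Δ) f terminates at order 2
exp(Δ Δ) f = -x^4 - 10x^2 - 24x - 91/4

the image equals g(x) = -x^4 - 10x^2 - 24x - 91/4


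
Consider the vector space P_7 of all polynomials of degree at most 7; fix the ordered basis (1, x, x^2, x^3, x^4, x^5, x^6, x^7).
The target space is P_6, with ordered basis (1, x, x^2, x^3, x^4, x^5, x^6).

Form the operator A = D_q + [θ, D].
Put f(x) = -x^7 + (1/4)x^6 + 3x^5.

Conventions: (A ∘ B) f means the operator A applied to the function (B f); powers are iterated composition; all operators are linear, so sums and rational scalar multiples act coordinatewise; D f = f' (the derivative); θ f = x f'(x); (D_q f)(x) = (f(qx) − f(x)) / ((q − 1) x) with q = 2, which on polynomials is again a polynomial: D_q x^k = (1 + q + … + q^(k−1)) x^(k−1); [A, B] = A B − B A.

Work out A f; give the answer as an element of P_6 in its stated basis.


the result is g(x) = -120x^6 + (57/4)x^5 + 78x^4

D_q f = -127x^6 + (63/4)x^5 + 93x^4
D f = -7x^6 + (3/2)x^5 + 15x^4
θ D f = -42x^6 + (15/2)x^5 + 60x^4
θ f = -7x^7 + (3/2)x^6 + 15x^5
D θ f = -49x^6 + 9x^5 + 75x^4
[θ, D] f = 7x^6 - (3/2)x^5 - 15x^4
(D_q + [θ, D]) f = -120x^6 + (57/4)x^5 + 78x^4


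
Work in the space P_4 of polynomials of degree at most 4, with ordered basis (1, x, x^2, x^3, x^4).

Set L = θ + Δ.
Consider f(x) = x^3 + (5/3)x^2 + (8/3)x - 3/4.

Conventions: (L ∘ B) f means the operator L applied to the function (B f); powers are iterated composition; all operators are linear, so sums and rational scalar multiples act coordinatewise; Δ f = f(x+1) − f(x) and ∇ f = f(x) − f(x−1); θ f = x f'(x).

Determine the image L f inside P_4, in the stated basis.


θ f = 3x^3 + (10/3)x^2 + (8/3)x
Δ f = 3x^2 + (19/3)x + 16/3
(θ + Δ) f = 3x^3 + (19/3)x^2 + 9x + 16/3

the result is g(x) = 3x^3 + (19/3)x^2 + 9x + 16/3


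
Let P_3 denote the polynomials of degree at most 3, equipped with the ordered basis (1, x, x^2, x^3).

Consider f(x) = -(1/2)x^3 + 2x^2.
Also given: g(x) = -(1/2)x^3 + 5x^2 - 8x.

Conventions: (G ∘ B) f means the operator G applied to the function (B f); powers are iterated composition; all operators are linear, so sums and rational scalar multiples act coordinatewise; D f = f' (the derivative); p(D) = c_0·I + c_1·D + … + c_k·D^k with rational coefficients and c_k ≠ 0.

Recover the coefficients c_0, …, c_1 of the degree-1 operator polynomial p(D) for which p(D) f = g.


p(D) = I − 2·D, i.e. c_0 = 1, c_1 = -2

D^0 f = -(1/2)x^3 + 2x^2
D^1 f = -(3/2)x^2 + 4x
matching coefficients of g against c_0 f + c_1 Df + … from the top degree down determines the c_i
solution: c_0 = 1, c_1 = -2


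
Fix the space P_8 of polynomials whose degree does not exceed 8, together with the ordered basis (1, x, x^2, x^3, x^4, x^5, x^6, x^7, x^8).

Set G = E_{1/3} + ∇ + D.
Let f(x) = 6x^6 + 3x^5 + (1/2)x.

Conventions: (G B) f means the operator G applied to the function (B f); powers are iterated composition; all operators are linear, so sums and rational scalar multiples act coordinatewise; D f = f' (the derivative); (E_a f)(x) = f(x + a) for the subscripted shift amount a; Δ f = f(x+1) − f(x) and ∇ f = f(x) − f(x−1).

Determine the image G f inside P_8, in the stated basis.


the result is g(x) = 6x^6 + 87x^5 - 45x^4 + (880/9)x^3 - (520/9)x^2 + (131/6)x - 881/486

E_{1/3} f = 6x^6 + 15x^5 + 15x^4 + (70/9)x^3 + (20/9)x^2 + (5/6)x + 91/486
∇ f = 36x^5 - 75x^4 + 90x^3 - 60x^2 + 21x - 5/2
D f = 36x^5 + 15x^4 + 1/2
(E_{1/3} + ∇ + D) f = 6x^6 + 87x^5 - 45x^4 + (880/9)x^3 - (520/9)x^2 + (131/6)x - 881/486


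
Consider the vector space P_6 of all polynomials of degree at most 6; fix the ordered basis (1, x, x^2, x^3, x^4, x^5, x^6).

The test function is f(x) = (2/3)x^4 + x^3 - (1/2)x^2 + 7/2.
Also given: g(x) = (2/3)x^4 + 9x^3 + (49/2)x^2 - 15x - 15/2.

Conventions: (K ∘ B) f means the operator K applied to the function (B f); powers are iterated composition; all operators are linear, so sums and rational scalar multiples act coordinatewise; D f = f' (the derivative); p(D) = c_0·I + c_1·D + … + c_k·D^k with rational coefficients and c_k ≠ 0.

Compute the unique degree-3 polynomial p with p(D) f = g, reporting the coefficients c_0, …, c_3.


D^0 f = (2/3)x^4 + x^3 - (1/2)x^2 + 7/2
D^1 f = (8/3)x^3 + 3x^2 - x
D^2 f = 8x^2 + 6x - 1
D^3 f = 16x + 6
matching coefficients of g against c_0 f + c_1 Df + … from the top degree down determines the c_i
solution: c_0 = 1, c_1 = 3, c_2 = 2, c_3 = -3/2

p(D) = I + 3·D + 2·D^2 − (3/2)·D^3, i.e. c_0 = 1, c_1 = 3, c_2 = 2, c_3 = -3/2


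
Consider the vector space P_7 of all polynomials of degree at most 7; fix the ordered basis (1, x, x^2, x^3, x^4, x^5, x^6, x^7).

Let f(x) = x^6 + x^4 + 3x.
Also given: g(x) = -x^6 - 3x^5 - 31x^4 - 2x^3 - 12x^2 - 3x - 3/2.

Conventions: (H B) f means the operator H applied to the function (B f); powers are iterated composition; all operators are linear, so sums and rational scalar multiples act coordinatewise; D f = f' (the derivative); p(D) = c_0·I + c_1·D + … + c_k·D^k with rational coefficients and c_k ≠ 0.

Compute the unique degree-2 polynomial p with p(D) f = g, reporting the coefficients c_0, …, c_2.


D^0 f = x^6 + x^4 + 3x
D^1 f = 6x^5 + 4x^3 + 3
D^2 f = 30x^4 + 12x^2
matching coefficients of g against c_0 f + c_1 Df + … from the top degree down determines the c_i
solution: c_0 = -1, c_1 = -1/2, c_2 = -1

c_0 = -1, c_1 = -1/2, c_2 = -1


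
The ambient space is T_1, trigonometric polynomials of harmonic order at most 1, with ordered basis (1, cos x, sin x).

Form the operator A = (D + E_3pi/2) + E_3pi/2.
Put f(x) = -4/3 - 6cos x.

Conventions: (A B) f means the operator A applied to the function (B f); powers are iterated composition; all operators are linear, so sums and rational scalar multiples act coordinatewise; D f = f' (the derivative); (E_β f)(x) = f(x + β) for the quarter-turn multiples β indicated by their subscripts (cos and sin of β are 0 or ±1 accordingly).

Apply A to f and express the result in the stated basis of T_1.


g(x) = -8/3 - 6sin x

D f = 6sin x
E_3pi/2 f = -4/3 - 6sin x
(D + E_3pi/2) f = -4/3
E_3pi/2 f = -4/3 - 6sin x
((D + E_3pi/2) + E_3pi/2) f = -8/3 - 6sin x


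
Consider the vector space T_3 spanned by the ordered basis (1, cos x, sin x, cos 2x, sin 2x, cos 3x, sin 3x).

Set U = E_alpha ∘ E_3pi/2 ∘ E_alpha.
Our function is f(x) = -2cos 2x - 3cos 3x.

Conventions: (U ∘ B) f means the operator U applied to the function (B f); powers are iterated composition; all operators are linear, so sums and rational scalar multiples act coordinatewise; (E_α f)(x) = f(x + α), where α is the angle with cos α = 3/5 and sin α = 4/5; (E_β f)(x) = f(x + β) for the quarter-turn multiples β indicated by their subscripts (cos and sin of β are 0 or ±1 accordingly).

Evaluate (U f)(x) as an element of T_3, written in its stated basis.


the result is g(x) = -(1054/625)cos 2x + (672/625)sin 2x - (30888/15625)cos 3x + (35259/15625)sin 3x

E_alpha f = (14/25)cos 2x + (48/25)sin 2x + (351/125)cos 3x + (132/125)sin 3x
E_3pi/2 E_alpha f = -(14/25)cos 2x - (48/25)sin 2x + (132/125)cos 3x - (351/125)sin 3x
E_alpha E_3pi/2 E_alpha f = -(1054/625)cos 2x + (672/625)sin 2x - (30888/15625)cos 3x + (35259/15625)sin 3x


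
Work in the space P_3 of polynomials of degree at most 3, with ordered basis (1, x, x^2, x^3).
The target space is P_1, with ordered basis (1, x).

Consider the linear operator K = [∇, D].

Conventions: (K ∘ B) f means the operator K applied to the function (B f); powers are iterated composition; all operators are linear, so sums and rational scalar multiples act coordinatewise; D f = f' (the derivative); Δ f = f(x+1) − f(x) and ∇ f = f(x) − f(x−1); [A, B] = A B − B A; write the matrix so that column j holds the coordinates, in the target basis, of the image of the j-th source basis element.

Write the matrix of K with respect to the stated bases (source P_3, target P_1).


image of 1: 0
image of x: 0
image of x^2: 0
image of x^3: 0
each image's coordinates form column j of the matrix

the matrix is [[0, 0, 0, 0]; [0, 0, 0, 0]] (rows listed top to bottom)


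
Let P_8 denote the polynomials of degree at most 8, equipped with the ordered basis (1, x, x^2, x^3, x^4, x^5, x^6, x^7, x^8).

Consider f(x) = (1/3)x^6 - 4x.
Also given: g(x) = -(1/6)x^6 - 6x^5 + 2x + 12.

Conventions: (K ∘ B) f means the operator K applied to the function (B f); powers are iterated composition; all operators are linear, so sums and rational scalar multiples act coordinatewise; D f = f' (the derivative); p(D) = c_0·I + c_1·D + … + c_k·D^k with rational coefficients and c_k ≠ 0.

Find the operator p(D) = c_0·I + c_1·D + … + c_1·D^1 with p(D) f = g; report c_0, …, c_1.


c_0 = -1/2, c_1 = -3

D^0 f = (1/3)x^6 - 4x
D^1 f = 2x^5 - 4
matching coefficients of g against c_0 f + c_1 Df + … from the top degree down determines the c_i
solution: c_0 = -1/2, c_1 = -3


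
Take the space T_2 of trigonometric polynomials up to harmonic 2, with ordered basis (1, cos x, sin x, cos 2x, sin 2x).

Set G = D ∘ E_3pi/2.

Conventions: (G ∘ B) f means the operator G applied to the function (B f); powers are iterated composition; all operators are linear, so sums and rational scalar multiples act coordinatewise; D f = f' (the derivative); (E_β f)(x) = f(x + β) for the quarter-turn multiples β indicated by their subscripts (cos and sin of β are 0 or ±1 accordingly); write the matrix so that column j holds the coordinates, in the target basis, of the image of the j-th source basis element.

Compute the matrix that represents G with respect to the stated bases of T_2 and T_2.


the matrix is [[0, 0, 0, 0, 0]; [0, 1, 0, 0, 0]; [0, 0, 1, 0, 0]; [0, 0, 0, 0, -2]; [0, 0, 0, 2, 0]] (rows listed top to bottom)

image of 1: 0
image of cos x: cos x
image of sin x: sin x
image of cos 2x: 2sin 2x
image of sin 2x: -2cos 2x
each image's coordinates form column j of the matrix


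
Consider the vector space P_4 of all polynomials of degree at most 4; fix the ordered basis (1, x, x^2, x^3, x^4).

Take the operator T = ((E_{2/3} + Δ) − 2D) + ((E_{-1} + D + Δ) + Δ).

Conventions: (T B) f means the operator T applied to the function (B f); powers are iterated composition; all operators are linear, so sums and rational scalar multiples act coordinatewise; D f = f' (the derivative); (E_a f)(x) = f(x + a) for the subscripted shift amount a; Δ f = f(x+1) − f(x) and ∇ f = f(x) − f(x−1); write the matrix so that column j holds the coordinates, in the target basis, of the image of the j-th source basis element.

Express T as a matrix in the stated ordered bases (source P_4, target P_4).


the matrix is [[2, 5/3, 40/9, 62/27, 340/81]; [0, 2, 10/3, 40/3, 248/27]; [0, 0, 2, 5, 80/3]; [0, 0, 0, 2, 20/3]; [0, 0, 0, 0, 2]] (rows listed top to bottom)

image of 1: 2
image of x: 2x + 5/3
image of x^2: 2x^2 + (10/3)x + 40/9
image of x^3: 2x^3 + 5x^2 + (40/3)x + 62/27
image of x^4: 2x^4 + (20/3)x^3 + (80/3)x^2 + (248/27)x + 340/81
each image's coordinates form column j of the matrix


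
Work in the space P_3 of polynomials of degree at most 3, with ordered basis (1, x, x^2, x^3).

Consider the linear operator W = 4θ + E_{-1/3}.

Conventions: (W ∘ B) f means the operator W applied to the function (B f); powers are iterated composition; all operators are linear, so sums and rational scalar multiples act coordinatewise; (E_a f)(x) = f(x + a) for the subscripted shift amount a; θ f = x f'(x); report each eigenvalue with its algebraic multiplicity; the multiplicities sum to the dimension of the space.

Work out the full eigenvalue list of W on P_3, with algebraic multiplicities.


image of 1: 1
image of x: 5x - 1/3
image of x^2: 9x^2 - (2/3)x + 1/9
image of x^3: 13x^3 - x^2 + (1/3)x - 1/27
the matrix is upper triangular; its diagonal is (1, 5, 9, 13)
for a triangular matrix the eigenvalues are the diagonal entries, with algebraic multiplicity their repetition count

λ = 1 (multiplicity 1), λ = 5 (multiplicity 1), λ = 9 (multiplicity 1), λ = 13 (multiplicity 1)


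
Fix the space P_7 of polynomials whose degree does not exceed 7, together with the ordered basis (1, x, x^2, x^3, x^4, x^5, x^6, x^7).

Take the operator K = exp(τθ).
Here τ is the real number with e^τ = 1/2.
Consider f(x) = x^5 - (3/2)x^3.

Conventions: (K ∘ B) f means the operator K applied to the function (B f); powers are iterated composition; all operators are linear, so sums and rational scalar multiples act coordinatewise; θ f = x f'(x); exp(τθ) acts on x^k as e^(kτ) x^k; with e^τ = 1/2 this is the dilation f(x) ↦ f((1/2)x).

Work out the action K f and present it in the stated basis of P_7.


g(x) = (1/32)x^5 - (3/16)x^3

exp(τθ) x^k = e^(kτ) x^k; with e^τ = 1/2 this sends x^k to (1/2)^k x^k
x^3 ↦ 1/8 x^3
x^5 ↦ 1/32 x^5
applying this coordinatewise to f: exp(τθ) f = (1/32)x^5 - (3/16)x^3


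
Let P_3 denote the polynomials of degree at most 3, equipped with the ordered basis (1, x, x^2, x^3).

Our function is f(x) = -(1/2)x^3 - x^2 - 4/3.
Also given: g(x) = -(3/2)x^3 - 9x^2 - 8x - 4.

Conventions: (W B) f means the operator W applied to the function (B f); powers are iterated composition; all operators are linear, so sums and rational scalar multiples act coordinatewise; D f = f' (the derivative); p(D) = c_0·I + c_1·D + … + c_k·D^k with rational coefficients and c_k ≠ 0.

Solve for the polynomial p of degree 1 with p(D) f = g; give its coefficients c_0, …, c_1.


p(D) = 3·I + 4·D, i.e. c_0 = 3, c_1 = 4

D^0 f = -(1/2)x^3 - x^2 - 4/3
D^1 f = -(3/2)x^2 - 2x
matching coefficients of g against c_0 f + c_1 Df + … from the top degree down determines the c_i
solution: c_0 = 3, c_1 = 4


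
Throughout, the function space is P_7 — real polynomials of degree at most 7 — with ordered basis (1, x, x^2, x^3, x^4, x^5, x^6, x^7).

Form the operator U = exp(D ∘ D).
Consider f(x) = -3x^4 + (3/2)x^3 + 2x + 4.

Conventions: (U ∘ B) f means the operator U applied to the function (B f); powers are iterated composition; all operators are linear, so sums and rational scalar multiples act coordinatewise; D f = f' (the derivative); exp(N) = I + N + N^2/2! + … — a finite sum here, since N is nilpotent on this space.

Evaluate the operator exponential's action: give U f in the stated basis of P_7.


order-1 term: -36x^2 + 9x
order-2 term: -36
the series for exp(D ∘ D) f terminates at order 2
exp(D ∘ D) f = -3x^4 + (3/2)x^3 - 36x^2 + 11x - 32

the image equals g(x) = -3x^4 + (3/2)x^3 - 36x^2 + 11x - 32


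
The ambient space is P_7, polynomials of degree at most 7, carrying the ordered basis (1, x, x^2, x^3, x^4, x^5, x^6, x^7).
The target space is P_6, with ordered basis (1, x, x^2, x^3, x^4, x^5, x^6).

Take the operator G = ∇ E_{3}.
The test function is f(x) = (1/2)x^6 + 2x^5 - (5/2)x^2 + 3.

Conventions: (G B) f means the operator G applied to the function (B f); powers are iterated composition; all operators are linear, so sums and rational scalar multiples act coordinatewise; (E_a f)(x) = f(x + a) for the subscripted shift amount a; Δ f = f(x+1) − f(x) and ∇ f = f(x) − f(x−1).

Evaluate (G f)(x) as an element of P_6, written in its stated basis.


the image equals g(x) = 3x^5 + (95/2)x^4 + 290x^3 + (1735/2)x^2 + 1278x + 742

E_{3} f = (1/2)x^6 + 11x^5 + (195/2)x^4 + 450x^3 + 1145x^2 + 1524x + 831
∇ E_{3} f = 3x^5 + (95/2)x^4 + 290x^3 + (1735/2)x^2 + 1278x + 742


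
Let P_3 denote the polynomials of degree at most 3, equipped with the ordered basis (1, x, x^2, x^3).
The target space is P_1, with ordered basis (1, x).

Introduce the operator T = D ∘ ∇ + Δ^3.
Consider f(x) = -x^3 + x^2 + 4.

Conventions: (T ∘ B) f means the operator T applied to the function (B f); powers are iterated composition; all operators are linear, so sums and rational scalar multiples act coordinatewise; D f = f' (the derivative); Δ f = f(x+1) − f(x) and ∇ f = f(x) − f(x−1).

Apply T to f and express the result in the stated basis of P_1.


the image equals g(x) = -6x - 1

∇ f = -3x^2 + 5x - 2
D ∇ f = -6x + 5
Δ f = -3x^2 - x
Δ Δ f = -6x - 4
Δ Δ Δ f = -6
(D ∘ ∇ + Δ^3) f = -6x - 1


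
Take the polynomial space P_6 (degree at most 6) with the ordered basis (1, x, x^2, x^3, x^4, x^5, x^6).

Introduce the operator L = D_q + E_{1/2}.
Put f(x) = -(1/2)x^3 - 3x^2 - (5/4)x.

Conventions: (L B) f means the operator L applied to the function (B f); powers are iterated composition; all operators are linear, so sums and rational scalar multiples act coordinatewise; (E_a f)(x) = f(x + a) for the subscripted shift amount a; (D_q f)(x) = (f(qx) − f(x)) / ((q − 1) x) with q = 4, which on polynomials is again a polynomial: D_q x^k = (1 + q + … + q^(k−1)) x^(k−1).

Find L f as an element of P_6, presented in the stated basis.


g(x) = -(1/2)x^3 - (57/4)x^2 - (157/8)x - 43/16

D_q f = -(21/2)x^2 - 15x - 5/4
E_{1/2} f = -(1/2)x^3 - (15/4)x^2 - (37/8)x - 23/16
(D_q + E_{1/2}) f = -(1/2)x^3 - (57/4)x^2 - (157/8)x - 43/16


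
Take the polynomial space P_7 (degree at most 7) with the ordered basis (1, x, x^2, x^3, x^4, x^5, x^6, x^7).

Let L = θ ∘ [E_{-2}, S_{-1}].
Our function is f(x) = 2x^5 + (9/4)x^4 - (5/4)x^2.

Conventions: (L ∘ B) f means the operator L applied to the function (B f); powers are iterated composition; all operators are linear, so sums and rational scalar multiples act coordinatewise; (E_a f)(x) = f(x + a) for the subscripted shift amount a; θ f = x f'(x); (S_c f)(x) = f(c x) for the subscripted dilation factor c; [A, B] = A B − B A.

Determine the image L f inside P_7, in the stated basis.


the image equals g(x) = 160x^4 - 108x^3 + 640x^2 - 134x

S_{-1} f = -2x^5 + (9/4)x^4 - (5/4)x^2
E_{-2} S_{-1} f = -2x^5 + (89/4)x^4 - 98x^3 + (851/4)x^2 - 227x + 95
E_{-2} f = 2x^5 - (71/4)x^4 + 62x^3 - (429/4)x^2 + 93x - 33
S_{-1} E_{-2} f = -2x^5 - (71/4)x^4 - 62x^3 - (429/4)x^2 - 93x - 33
[E_{-2}, S_{-1}] f = 40x^4 - 36x^3 + 320x^2 - 134x + 128
θ [E_{-2}, S_{-1}] f = 160x^4 - 108x^3 + 640x^2 - 134x


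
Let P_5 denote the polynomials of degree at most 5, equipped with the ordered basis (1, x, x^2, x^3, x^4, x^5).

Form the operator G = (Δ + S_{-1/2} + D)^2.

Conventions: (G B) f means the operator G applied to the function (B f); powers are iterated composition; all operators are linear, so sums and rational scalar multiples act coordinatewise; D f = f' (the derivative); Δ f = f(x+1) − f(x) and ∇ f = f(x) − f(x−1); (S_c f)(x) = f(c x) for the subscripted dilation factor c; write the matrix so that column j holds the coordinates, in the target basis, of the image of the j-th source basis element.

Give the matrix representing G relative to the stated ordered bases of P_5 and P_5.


the matrix is [[1, 1, 37/4, 103/8, 369/16, 1311/32]; [0, 1/4, -1, 177/8, 185/4, 3435/32]; [0, 0, 1/16, 3/4, 399/8, 1955/16]; [0, 0, 0, 1/64, -1/2, 1255/16]; [0, 0, 0, 0, 1/256, 5/16]; [0, 0, 0, 0, 0, 1/1024]] (rows listed top to bottom)

image of 1: 1
image of x: (1/4)x + 1
image of x^2: (1/16)x^2 - x + 37/4
image of x^3: (1/64)x^3 + (3/4)x^2 + (177/8)x + 103/8
image of x^4: (1/256)x^4 - (1/2)x^3 + (399/8)x^2 + (185/4)x + 369/16
image of x^5: (1/1024)x^5 + (5/16)x^4 + (1255/16)x^3 + (1955/16)x^2 + (3435/32)x + 1311/32
each image's coordinates form column j of the matrix


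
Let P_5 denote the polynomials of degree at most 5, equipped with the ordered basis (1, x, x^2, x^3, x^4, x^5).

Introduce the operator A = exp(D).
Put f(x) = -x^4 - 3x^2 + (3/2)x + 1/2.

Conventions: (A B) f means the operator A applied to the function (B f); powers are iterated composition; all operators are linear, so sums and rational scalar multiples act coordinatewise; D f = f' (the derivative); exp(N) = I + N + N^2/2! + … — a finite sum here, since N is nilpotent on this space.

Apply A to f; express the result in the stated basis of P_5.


the image equals g(x) = -x^4 - 4x^3 - 9x^2 - (17/2)x - 2

order-1 term: -4x^3 - 6x + 3/2
order-2 term: -6x^2 - 3
order-3 term: -4x
order-4 term: -1
the series for exp(D) f terminates at order 4
exp(D) f = -x^4 - 4x^3 - 9x^2 - (17/2)x - 2


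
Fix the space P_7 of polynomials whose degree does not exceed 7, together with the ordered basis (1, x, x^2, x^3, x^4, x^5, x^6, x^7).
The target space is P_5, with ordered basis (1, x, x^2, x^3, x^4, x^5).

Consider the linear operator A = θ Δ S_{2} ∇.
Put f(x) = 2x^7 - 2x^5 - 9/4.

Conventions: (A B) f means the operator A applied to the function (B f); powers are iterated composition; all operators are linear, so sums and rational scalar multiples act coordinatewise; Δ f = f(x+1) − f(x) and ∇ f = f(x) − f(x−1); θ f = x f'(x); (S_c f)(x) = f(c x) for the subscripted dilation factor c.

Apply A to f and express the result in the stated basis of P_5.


∇ f = 14x^6 - 42x^5 + 60x^4 - 50x^3 + 22x^2 - 4x
S_{2} ∇ f = 896x^6 - 1344x^5 + 960x^4 - 400x^3 + 88x^2 - 8x
Δ S_{2} ∇ f = 5376x^5 + 6720x^4 + 8320x^3 + 4560x^2 + 1472x + 192
θ Δ S_{2} ∇ f = 26880x^5 + 26880x^4 + 24960x^3 + 9120x^2 + 1472x

g(x) = 26880x^5 + 26880x^4 + 24960x^3 + 9120x^2 + 1472x


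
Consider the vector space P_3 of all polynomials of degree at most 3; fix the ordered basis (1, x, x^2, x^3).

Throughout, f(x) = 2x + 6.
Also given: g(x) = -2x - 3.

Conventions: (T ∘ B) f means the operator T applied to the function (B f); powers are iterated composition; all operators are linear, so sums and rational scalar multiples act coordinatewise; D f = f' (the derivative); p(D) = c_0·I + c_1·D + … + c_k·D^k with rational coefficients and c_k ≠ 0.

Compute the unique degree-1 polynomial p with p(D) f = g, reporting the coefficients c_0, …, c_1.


D^0 f = 2x + 6
D^1 f = 2
matching coefficients of g against c_0 f + c_1 Df + … from the top degree down determines the c_i
solution: c_0 = -1, c_1 = 3/2

p(D) = -I + (3/2)·D, i.e. c_0 = -1, c_1 = 3/2


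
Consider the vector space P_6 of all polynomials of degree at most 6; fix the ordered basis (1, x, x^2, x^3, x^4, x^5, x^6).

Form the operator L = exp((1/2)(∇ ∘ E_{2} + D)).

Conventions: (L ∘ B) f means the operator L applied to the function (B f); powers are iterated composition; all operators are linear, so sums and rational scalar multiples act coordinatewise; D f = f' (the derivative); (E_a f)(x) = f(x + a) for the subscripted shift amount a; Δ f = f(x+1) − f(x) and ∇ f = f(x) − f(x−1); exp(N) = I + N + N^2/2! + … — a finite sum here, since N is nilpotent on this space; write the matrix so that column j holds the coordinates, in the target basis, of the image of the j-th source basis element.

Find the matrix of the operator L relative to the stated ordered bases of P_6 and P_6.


image of 1: 1
image of x: x + 1
image of x^2: x^2 + 2x + 5/2
image of x^3: x^3 + 3x^2 + (15/2)x + 9
image of x^4: x^4 + 4x^3 + 15x^2 + 36x + 153/4
image of x^5: x^5 + 5x^4 + 25x^3 + 90x^2 + (765/4)x + 761/4
image of x^6: x^6 + 6x^5 + (75/2)x^4 + 180x^3 + (2295/4)x^2 + (2283/2)x + 8709/8
each image's coordinates form column j of the matrix

the matrix is [[1, 1, 5/2, 9, 153/4, 761/4, 8709/8]; [0, 1, 2, 15/2, 36, 765/4, 2283/2]; [0, 0, 1, 3, 15, 90, 2295/4]; [0, 0, 0, 1, 4, 25, 180]; [0, 0, 0, 0, 1, 5, 75/2]; [0, 0, 0, 0, 0, 1, 6]; [0, 0, 0, 0, 0, 0, 1]] (rows listed top to bottom)


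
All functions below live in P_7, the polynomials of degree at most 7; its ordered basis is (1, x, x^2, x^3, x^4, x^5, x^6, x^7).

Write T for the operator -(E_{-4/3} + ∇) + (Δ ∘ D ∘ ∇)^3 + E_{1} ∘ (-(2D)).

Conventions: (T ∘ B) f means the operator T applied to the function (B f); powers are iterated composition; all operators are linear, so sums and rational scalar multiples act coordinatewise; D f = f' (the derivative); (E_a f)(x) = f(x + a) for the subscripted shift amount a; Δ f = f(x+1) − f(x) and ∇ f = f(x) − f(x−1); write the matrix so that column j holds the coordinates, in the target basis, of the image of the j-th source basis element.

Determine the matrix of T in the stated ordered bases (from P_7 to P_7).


the matrix is [[-1, -5/3, -43/9, -125/27, -823/81, -1649/243, -12115/729, -16421/2187]; [0, -1, -10/3, -43/3, -500/27, -4115/81, -3298/81, -84805/729]; [0, 0, -1, -5, -86/3, -1250/27, -4115/27, -11543/81]; [0, 0, 0, -1, -20/3, -430/9, -2500/27, -28805/81]; [0, 0, 0, 0, -1, -25/3, -215/3, -4375/27]; [0, 0, 0, 0, 0, -1, -10, -301/3]; [0, 0, 0, 0, 0, 0, -1, -35/3]; [0, 0, 0, 0, 0, 0, 0, -1]] (rows listed top to bottom)

image of 1: -1
image of x: -x - 5/3
image of x^2: -x^2 - (10/3)x - 43/9
image of x^3: -x^3 - 5x^2 - (43/3)x - 125/27
image of x^4: -x^4 - (20/3)x^3 - (86/3)x^2 - (500/27)x - 823/81
image of x^5: -x^5 - (25/3)x^4 - (430/9)x^3 - (1250/27)x^2 - (4115/81)x - 1649/243
image of x^6: -x^6 - 10x^5 - (215/3)x^4 - (2500/27)x^3 - (4115/27)x^2 - (3298/81)x - 12115/729
image of x^7: -x^7 - (35/3)x^6 - (301/3)x^5 - (4375/27)x^4 - (28805/81)x^3 - (11543/81)x^2 - (84805/729)x - 16421/2187
each image's coordinates form column j of the matrix


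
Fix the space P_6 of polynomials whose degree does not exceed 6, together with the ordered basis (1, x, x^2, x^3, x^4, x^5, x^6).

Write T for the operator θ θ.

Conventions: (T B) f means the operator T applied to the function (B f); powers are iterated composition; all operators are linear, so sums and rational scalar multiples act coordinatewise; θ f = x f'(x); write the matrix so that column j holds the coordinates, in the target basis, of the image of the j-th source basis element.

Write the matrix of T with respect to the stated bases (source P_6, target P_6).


the matrix is [[0, 0, 0, 0, 0, 0, 0]; [0, 1, 0, 0, 0, 0, 0]; [0, 0, 4, 0, 0, 0, 0]; [0, 0, 0, 9, 0, 0, 0]; [0, 0, 0, 0, 16, 0, 0]; [0, 0, 0, 0, 0, 25, 0]; [0, 0, 0, 0, 0, 0, 36]] (rows listed top to bottom)

image of 1: 0
image of x: x
image of x^2: 4x^2
image of x^3: 9x^3
image of x^4: 16x^4
image of x^5: 25x^5
image of x^6: 36x^6
each image's coordinates form column j of the matrix


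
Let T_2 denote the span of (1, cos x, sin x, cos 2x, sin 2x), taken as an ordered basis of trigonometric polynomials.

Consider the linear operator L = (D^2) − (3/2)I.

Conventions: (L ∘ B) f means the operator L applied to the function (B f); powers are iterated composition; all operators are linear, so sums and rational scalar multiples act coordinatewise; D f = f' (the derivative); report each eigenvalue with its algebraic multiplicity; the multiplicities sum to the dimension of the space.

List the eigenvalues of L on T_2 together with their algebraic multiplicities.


λ = -11/2 (multiplicity 2), λ = -5/2 (multiplicity 2), λ = -3/2 (multiplicity 1)

image of 1: -3/2
image of cos x: -(5/2)cos x
image of sin x: -(5/2)sin x
image of cos 2x: -(11/2)cos 2x
image of sin 2x: -(11/2)sin 2x
the matrix is diagonal; its diagonal is (-3/2, -5/2, -5/2, -11/2, -11/2)
for a triangular matrix the eigenvalues are the diagonal entries, with algebraic multiplicity their repetition count


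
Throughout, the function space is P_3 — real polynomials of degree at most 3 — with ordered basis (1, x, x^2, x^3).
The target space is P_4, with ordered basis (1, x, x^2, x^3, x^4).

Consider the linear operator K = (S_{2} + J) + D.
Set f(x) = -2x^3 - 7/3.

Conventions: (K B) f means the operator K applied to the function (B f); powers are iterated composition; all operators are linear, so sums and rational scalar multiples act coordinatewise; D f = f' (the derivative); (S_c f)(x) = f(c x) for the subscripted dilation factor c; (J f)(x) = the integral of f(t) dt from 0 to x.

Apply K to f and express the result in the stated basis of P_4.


the result is g(x) = -(1/2)x^4 - 16x^3 - 6x^2 - (7/3)x - 7/3

S_{2} f = -16x^3 - 7/3
J f = -(1/2)x^4 - (7/3)x
(S_{2} + J) f = -(1/2)x^4 - 16x^3 - (7/3)x - 7/3
D f = -6x^2
((S_{2} + J) + D) f = -(1/2)x^4 - 16x^3 - 6x^2 - (7/3)x - 7/3


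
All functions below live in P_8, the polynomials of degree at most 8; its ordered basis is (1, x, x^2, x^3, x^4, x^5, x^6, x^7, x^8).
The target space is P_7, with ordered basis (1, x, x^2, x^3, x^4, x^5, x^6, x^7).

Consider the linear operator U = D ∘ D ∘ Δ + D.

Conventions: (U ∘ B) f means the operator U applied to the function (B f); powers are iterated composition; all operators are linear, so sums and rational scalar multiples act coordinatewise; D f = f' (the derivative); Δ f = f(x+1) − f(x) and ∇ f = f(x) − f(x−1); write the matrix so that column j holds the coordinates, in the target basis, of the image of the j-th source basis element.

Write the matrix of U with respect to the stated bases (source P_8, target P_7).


image of 1: 0
image of x: 1
image of x^2: 2x
image of x^3: 3x^2 + 6
image of x^4: 4x^3 + 24x + 12
image of x^5: 5x^4 + 60x^2 + 60x + 20
image of x^6: 6x^5 + 120x^3 + 180x^2 + 120x + 30
image of x^7: 7x^6 + 210x^4 + 420x^3 + 420x^2 + 210x + 42
image of x^8: 8x^7 + 336x^5 + 840x^4 + 1120x^3 + 840x^2 + 336x + 56
each image's coordinates form column j of the matrix

the matrix is [[0, 1, 0, 6, 12, 20, 30, 42, 56]; [0, 0, 2, 0, 24, 60, 120, 210, 336]; [0, 0, 0, 3, 0, 60, 180, 420, 840]; [0, 0, 0, 0, 4, 0, 120, 420, 1120]; [0, 0, 0, 0, 0, 5, 0, 210, 840]; [0, 0, 0, 0, 0, 0, 6, 0, 336]; [0, 0, 0, 0, 0, 0, 0, 7, 0]; [0, 0, 0, 0, 0, 0, 0, 0, 8]] (rows listed top to bottom)


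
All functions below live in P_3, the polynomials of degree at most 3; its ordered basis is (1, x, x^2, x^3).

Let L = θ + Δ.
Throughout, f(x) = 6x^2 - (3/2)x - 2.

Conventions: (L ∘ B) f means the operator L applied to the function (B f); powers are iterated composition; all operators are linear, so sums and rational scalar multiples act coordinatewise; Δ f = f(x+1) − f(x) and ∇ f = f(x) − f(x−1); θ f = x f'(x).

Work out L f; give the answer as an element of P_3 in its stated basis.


the result is g(x) = 12x^2 + (21/2)x + 9/2

θ f = 12x^2 - (3/2)x
Δ f = 12x + 9/2
(θ + Δ) f = 12x^2 + (21/2)x + 9/2


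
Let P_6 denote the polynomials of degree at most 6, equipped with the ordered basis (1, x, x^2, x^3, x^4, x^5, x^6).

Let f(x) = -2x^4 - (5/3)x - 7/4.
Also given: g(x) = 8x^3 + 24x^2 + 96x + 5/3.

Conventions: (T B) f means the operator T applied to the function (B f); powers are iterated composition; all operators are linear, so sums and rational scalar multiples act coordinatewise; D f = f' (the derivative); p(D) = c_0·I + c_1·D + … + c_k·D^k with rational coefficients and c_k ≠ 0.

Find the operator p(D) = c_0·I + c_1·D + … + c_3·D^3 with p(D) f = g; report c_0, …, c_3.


p(D) = -D − D^2 − 2·D^3, i.e. c_0 = 0, c_1 = -1, c_2 = -1, c_3 = -2

D^0 f = -2x^4 - (5/3)x - 7/4
D^1 f = -8x^3 - 5/3
D^2 f = -24x^2
D^3 f = -48x
matching coefficients of g against c_0 f + c_1 Df + … from the top degree down determines the c_i
solution: c_0 = 0, c_1 = -1, c_2 = -1, c_3 = -2


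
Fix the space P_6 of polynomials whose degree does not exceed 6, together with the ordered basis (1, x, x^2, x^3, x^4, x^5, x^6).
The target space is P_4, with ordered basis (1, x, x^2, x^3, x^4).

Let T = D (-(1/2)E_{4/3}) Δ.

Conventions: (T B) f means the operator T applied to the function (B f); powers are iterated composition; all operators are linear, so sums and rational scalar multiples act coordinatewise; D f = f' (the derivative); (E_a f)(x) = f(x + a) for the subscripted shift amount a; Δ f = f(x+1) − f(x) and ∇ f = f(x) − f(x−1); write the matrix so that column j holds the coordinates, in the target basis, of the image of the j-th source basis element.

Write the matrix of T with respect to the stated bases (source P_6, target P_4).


the matrix is [[0, 0, -1, -11/2, -62/3, -3575/54, -5261/27]; [0, 0, 0, -3, -22, -310/3, -3575/9]; [0, 0, 0, 0, -6, -55, -310]; [0, 0, 0, 0, 0, -10, -110]; [0, 0, 0, 0, 0, 0, -15]] (rows listed top to bottom)

image of 1: 0
image of x: 0
image of x^2: -1
image of x^3: -3x - 11/2
image of x^4: -6x^2 - 22x - 62/3
image of x^5: -10x^3 - 55x^2 - (310/3)x - 3575/54
image of x^6: -15x^4 - 110x^3 - 310x^2 - (3575/9)x - 5261/27
each image's coordinates form column j of the matrix


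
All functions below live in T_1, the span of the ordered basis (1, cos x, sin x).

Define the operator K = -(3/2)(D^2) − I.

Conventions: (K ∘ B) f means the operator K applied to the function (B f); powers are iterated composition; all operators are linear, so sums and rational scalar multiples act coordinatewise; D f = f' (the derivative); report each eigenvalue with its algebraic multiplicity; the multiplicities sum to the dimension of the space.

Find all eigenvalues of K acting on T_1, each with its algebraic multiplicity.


image of 1: -1
image of cos x: (1/2)cos x
image of sin x: (1/2)sin x
the matrix is diagonal; its diagonal is (-1, 1/2, 1/2)
for a triangular matrix the eigenvalues are the diagonal entries, with algebraic multiplicity their repetition count

λ = -1 (multiplicity 1), λ = 1/2 (multiplicity 2)


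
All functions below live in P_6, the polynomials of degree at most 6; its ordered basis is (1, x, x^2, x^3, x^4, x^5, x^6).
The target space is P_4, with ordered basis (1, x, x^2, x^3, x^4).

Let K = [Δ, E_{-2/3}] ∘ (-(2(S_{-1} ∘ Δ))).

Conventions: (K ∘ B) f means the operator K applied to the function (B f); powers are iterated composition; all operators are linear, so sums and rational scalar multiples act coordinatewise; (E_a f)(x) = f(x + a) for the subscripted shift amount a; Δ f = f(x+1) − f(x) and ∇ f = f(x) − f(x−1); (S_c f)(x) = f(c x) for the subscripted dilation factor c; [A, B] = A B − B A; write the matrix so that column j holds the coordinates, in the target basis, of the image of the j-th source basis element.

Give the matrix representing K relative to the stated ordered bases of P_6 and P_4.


image of 1: 0
image of x: 0
image of x^2: 0
image of x^3: 0
image of x^4: 0
image of x^5: 0
image of x^6: 0
each image's coordinates form column j of the matrix

the matrix is [[0, 0, 0, 0, 0, 0, 0]; [0, 0, 0, 0, 0, 0, 0]; [0, 0, 0, 0, 0, 0, 0]; [0, 0, 0, 0, 0, 0, 0]; [0, 0, 0, 0, 0, 0, 0]] (rows listed top to bottom)


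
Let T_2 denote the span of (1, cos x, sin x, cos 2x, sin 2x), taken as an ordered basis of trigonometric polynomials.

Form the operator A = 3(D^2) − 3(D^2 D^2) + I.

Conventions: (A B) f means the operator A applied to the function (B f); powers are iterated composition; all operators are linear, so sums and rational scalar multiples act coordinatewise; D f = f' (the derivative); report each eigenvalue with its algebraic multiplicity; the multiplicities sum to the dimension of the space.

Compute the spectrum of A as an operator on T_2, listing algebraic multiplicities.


image of 1: 1
image of cos x: -5cos x
image of sin x: -5sin x
image of cos 2x: -59cos 2x
image of sin 2x: -59sin 2x
the matrix is diagonal; its diagonal is (1, -5, -5, -59, -59)
for a triangular matrix the eigenvalues are the diagonal entries, with algebraic multiplicity their repetition count

λ = -59 (multiplicity 2), λ = -5 (multiplicity 2), λ = 1 (multiplicity 1)
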